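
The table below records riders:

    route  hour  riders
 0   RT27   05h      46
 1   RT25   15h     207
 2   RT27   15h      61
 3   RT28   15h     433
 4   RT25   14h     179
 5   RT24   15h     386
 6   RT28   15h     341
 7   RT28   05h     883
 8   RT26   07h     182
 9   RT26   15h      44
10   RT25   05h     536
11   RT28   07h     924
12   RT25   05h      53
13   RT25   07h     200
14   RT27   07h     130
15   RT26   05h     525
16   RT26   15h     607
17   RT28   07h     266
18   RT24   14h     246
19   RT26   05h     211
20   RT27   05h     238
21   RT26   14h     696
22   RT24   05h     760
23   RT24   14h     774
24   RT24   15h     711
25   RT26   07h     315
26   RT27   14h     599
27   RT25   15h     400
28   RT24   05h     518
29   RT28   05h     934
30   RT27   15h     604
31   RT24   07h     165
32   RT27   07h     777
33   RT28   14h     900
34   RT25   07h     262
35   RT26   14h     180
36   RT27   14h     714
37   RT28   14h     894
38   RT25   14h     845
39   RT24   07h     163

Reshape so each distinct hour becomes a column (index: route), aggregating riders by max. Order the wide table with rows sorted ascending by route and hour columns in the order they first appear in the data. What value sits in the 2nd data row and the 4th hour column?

With rows sorted ascending by route, row 2 is route=RT25. hour columns in first-appearance order: 05h, 15h, 14h, 07h; column 4 is 07h.
Long rows with route=RT25, hour=07h: max(200, 262) = 262.

262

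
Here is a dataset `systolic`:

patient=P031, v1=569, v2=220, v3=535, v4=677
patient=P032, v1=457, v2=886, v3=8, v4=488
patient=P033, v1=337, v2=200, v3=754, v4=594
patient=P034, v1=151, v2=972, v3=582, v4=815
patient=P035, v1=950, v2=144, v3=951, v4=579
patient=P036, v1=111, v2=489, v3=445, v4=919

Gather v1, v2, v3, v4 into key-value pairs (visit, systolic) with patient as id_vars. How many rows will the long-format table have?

6 patient values × 4 melted columns = 24 rows.

24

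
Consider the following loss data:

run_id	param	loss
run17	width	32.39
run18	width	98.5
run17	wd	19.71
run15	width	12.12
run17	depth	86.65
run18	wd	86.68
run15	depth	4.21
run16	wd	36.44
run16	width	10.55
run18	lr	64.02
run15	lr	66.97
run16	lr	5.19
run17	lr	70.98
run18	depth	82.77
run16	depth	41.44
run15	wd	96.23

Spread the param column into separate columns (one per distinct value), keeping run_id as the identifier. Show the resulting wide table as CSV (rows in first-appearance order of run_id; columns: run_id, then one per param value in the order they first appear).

Columns: run_id plus the 4 distinct param values (width, wd, depth, lr).
For example, row run17 column width takes loss=32.39 from the long row (run17, width).

run_id,width,wd,depth,lr
run17,32.39,19.71,86.65,70.98
run18,98.5,86.68,82.77,64.02
run15,12.12,96.23,4.21,66.97
run16,10.55,36.44,41.44,5.19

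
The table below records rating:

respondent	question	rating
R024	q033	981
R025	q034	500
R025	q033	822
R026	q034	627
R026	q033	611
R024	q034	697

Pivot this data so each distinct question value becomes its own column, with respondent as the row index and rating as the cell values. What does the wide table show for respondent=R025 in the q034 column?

Wide layout: rows indexed by respondent, columns are the 2 distinct question values (q033, q034).
Cell (respondent=R025, question=q034) draws from the long row where respondent=R025 and question=q034, which has rating=500.

500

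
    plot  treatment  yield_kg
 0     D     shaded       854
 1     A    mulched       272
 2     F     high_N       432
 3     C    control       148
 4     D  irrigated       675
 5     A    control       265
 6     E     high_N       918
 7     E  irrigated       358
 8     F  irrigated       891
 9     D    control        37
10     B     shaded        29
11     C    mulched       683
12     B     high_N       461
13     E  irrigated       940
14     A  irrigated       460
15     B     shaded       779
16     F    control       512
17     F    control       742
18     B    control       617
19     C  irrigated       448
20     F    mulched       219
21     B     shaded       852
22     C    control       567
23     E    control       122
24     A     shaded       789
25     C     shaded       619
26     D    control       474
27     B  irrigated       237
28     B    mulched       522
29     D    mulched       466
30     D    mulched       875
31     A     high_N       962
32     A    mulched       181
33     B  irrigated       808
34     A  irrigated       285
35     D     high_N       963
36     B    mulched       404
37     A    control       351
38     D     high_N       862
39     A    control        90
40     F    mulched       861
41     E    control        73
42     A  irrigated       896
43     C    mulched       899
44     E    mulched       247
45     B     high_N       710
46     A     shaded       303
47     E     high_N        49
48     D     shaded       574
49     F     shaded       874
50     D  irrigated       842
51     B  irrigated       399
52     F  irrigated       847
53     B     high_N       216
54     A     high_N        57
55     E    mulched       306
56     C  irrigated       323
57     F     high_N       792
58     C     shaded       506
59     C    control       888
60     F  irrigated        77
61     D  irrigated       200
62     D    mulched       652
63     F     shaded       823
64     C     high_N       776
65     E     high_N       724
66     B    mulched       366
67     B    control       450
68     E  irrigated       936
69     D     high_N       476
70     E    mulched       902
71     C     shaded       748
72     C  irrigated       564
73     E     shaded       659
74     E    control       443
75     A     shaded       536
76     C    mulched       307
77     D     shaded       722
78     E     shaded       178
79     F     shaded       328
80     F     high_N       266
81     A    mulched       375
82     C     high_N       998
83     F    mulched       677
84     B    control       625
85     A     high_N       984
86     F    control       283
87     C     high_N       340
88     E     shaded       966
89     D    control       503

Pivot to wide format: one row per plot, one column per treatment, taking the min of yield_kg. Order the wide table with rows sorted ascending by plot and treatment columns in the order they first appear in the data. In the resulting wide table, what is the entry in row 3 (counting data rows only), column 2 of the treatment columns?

307

With rows sorted ascending by plot, row 3 is plot=C. treatment columns in first-appearance order: shaded, mulched, high_N, control, irrigated; column 2 is mulched.
Long rows with plot=C, treatment=mulched: min(683, 899, 307) = 307.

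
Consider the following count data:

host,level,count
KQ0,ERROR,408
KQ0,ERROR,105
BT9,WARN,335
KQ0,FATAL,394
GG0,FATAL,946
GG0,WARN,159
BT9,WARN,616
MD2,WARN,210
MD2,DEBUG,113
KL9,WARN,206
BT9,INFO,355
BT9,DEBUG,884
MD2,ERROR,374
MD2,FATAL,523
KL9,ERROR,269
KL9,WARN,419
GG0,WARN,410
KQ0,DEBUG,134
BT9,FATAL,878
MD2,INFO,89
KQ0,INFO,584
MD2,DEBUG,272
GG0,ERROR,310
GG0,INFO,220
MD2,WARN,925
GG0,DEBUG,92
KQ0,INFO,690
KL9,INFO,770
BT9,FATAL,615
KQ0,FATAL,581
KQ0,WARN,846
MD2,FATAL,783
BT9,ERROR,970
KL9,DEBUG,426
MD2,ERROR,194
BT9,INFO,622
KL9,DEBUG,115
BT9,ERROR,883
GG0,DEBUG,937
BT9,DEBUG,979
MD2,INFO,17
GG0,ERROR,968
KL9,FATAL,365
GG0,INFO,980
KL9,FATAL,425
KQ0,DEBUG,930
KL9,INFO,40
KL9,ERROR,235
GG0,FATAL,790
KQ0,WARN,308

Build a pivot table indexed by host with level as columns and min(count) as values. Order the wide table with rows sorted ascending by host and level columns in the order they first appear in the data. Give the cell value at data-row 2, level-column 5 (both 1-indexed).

220

With rows sorted ascending by host, row 2 is host=GG0. level columns in first-appearance order: ERROR, WARN, FATAL, DEBUG, INFO; column 5 is INFO.
Long rows with host=GG0, level=INFO: min(220, 980) = 220.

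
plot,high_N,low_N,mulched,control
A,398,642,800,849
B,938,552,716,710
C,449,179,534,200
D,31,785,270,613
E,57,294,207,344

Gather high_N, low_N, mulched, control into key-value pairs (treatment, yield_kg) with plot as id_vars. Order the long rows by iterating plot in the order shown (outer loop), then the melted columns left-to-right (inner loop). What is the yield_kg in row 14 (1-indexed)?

785

20 rows total (5 × 4). Row 14: index ⌊(14-1)/4⌋ = 3 into plot → D; (14-1) mod 4 = 1 into the melted columns → low_N.
So row 14 is (D, low_N, 785); yield_kg = 785.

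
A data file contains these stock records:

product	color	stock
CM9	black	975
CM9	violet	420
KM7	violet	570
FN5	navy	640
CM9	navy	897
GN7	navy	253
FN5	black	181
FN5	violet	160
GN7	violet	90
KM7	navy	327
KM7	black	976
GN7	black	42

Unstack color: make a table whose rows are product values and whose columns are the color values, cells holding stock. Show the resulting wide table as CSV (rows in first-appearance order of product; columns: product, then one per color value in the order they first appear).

Columns: product plus the 3 distinct color values (black, violet, navy).
For example, row CM9 column black takes stock=975 from the long row (CM9, black).

product,black,violet,navy
CM9,975,420,897
KM7,976,570,327
FN5,181,160,640
GN7,42,90,253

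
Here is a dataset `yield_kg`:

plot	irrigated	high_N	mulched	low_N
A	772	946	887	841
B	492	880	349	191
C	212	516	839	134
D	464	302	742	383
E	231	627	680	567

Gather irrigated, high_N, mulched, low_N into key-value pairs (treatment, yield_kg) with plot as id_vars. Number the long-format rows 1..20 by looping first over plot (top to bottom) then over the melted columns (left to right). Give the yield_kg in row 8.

20 rows total (5 × 4). Row 8: index ⌊(8-1)/4⌋ = 1 into plot → B; (8-1) mod 4 = 3 into the melted columns → low_N.
So row 8 is (B, low_N, 191); yield_kg = 191.

191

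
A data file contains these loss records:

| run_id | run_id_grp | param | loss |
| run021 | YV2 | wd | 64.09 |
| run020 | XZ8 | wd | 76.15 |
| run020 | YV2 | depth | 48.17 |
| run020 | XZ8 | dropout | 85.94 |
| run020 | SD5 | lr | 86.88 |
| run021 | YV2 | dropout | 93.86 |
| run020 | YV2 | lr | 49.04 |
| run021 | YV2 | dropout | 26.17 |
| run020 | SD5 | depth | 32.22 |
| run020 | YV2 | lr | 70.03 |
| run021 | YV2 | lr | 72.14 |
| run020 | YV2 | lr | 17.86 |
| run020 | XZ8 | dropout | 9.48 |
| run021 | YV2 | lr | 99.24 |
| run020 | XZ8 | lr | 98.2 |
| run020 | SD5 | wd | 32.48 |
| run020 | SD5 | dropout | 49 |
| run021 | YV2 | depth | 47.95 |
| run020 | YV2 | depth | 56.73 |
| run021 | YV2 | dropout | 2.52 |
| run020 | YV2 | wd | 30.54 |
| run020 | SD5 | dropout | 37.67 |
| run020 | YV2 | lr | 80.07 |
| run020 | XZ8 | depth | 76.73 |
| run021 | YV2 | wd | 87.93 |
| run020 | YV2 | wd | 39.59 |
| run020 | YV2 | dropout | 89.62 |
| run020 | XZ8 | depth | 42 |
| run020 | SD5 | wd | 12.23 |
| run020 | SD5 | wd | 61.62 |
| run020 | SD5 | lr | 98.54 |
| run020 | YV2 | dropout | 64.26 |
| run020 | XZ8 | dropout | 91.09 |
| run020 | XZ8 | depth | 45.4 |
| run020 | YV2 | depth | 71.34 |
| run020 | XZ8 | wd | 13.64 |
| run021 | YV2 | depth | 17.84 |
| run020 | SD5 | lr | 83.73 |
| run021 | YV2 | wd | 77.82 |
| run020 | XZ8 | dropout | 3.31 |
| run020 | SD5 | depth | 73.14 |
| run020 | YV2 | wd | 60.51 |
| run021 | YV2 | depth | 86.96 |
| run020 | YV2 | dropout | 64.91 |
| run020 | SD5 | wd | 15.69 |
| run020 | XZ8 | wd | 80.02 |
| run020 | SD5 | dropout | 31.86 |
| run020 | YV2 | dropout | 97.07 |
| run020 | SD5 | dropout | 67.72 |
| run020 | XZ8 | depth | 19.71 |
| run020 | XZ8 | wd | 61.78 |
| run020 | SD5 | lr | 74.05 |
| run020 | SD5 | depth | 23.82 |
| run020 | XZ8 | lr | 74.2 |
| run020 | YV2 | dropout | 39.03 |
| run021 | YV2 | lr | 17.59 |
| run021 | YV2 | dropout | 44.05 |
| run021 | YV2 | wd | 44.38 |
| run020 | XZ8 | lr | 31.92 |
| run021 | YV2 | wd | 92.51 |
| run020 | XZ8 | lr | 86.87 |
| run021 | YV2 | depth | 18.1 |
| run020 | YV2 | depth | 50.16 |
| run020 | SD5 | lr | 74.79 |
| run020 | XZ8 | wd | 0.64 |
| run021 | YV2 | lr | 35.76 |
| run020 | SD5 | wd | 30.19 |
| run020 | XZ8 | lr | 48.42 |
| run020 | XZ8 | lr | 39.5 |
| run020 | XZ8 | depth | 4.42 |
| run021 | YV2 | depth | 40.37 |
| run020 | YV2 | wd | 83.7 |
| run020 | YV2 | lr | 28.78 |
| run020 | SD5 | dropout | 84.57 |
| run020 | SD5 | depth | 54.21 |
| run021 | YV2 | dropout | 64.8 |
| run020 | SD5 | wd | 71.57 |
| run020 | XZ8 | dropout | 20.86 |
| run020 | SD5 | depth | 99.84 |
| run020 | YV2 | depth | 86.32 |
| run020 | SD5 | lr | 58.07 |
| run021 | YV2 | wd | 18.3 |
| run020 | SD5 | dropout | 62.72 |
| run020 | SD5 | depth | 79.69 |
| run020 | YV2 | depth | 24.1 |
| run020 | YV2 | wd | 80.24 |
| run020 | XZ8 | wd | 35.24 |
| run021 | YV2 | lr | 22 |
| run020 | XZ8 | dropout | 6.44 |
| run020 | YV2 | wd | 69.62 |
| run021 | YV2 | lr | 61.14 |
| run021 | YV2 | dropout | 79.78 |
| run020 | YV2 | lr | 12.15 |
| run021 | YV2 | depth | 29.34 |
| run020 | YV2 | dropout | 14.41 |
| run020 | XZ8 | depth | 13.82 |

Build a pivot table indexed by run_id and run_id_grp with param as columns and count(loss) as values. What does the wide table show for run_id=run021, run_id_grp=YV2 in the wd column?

6

Rows with run_id=run021, run_id_grp=YV2 and param=wd: loss values are 64.09, 87.93, 77.82, 44.38, 92.51, 18.3.
6 rows match — count = 6.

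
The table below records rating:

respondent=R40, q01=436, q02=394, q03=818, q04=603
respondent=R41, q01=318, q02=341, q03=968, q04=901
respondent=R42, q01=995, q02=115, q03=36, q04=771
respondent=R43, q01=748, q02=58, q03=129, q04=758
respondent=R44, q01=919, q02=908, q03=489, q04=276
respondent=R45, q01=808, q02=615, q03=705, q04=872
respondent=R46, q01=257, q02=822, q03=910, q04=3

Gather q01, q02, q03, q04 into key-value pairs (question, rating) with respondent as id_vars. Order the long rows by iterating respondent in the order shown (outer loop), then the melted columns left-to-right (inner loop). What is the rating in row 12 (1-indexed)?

28 rows total (7 × 4). Row 12: index ⌊(12-1)/4⌋ = 2 into respondent → R42; (12-1) mod 4 = 3 into the melted columns → q04.
So row 12 is (R42, q04, 771); rating = 771.

771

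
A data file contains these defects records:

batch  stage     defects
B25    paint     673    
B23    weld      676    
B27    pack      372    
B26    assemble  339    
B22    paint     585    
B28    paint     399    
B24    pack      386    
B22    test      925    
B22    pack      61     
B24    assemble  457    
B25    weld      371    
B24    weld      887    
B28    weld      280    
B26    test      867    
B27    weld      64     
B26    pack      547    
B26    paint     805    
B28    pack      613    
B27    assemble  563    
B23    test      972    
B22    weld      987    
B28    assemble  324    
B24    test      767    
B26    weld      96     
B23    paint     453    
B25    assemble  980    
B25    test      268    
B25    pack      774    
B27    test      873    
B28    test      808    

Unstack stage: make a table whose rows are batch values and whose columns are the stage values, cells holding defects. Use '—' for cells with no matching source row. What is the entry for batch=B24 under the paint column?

—

No long-format row has batch=B24 and stage=paint, so the cell is —.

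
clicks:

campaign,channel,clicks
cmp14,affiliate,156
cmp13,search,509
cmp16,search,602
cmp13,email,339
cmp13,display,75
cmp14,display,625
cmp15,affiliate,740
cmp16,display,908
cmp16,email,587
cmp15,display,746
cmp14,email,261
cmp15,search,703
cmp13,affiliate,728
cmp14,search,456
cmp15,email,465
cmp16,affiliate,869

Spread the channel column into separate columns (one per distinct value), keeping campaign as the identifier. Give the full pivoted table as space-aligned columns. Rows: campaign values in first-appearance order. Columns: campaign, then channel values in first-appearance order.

Columns: campaign plus the 4 distinct channel values (affiliate, search, email, display).
For example, row cmp14 column affiliate takes clicks=156 from the long row (cmp14, affiliate).

campaign  affiliate  search  email  display
cmp14     156        456     261    625    
cmp13     728        509     339    75     
cmp16     869        602     587    908    
cmp15     740        703     465    746    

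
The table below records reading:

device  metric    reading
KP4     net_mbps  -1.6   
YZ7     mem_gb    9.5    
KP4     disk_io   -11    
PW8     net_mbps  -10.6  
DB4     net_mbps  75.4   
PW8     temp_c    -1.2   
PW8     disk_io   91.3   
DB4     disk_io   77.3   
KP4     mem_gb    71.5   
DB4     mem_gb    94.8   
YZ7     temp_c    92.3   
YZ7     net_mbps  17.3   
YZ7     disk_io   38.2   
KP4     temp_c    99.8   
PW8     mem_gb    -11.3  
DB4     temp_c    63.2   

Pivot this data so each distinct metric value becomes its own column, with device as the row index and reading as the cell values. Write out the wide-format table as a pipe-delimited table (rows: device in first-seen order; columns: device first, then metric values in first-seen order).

Columns: device plus the 4 distinct metric values (net_mbps, mem_gb, disk_io, temp_c).
For example, row KP4 column net_mbps takes reading=-1.6 from the long row (KP4, net_mbps).

| device | net_mbps | mem_gb | disk_io | temp_c |
| KP4 | -1.6 | 71.5 | -11 | 99.8 |
| YZ7 | 17.3 | 9.5 | 38.2 | 92.3 |
| PW8 | -10.6 | -11.3 | 91.3 | -1.2 |
| DB4 | 75.4 | 94.8 | 77.3 | 63.2 |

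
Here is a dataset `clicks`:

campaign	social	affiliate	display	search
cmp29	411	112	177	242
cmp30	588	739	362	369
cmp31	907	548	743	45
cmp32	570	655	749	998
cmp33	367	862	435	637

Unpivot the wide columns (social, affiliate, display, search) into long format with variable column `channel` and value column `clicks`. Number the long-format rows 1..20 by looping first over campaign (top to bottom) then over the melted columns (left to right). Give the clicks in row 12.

45

20 rows total (5 × 4). Row 12: index ⌊(12-1)/4⌋ = 2 into campaign → cmp31; (12-1) mod 4 = 3 into the melted columns → search.
So row 12 is (cmp31, search, 45); clicks = 45.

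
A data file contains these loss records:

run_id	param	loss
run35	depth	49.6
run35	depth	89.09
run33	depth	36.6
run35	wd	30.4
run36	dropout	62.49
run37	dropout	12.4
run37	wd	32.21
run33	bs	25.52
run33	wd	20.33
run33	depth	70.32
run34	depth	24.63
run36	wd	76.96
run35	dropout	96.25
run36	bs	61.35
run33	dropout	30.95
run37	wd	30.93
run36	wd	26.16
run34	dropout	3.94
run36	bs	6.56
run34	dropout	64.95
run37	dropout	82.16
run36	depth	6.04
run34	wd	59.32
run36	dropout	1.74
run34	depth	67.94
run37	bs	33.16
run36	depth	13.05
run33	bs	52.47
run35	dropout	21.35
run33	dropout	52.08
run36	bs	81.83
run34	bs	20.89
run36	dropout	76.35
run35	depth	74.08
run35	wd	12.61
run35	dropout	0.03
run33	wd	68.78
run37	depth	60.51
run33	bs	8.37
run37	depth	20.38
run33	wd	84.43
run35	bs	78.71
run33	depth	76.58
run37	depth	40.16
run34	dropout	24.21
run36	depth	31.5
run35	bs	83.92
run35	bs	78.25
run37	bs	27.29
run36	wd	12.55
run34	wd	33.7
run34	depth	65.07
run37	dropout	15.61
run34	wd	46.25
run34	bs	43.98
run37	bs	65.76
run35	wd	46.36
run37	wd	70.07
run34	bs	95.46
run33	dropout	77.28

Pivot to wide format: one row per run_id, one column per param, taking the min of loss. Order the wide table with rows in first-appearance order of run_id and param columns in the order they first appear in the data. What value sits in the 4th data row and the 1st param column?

With rows in first-appearance order of run_id, row 4 is run_id=run37. param columns in first-appearance order: depth, wd, dropout, bs; column 1 is depth.
Long rows with run_id=run37, param=depth: min(60.51, 20.38, 40.16) = 20.38.

20.38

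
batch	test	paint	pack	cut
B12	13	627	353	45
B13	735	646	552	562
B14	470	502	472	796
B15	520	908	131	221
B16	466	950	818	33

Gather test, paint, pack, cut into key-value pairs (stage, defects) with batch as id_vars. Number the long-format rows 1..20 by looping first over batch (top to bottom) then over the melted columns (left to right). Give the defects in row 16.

221

20 rows total (5 × 4). Row 16: index ⌊(16-1)/4⌋ = 3 into batch → B15; (16-1) mod 4 = 3 into the melted columns → cut.
So row 16 is (B15, cut, 221); defects = 221.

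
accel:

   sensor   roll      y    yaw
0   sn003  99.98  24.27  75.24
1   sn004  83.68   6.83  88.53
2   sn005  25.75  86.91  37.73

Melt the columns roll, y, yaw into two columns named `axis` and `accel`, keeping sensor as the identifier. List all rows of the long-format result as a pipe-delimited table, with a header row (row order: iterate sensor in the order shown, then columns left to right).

Each (sensor, column) pair becomes one row: 3 × 3 = 9 rows.
For example, (sn003, roll) → accel=99.98.

| sensor | axis | accel |
| sn003 | roll | 99.98 |
| sn003 | y | 24.27 |
| sn003 | yaw | 75.24 |
| sn004 | roll | 83.68 |
| sn004 | y | 6.83 |
| sn004 | yaw | 88.53 |
| sn005 | roll | 25.75 |
| sn005 | y | 86.91 |
| sn005 | yaw | 37.73 |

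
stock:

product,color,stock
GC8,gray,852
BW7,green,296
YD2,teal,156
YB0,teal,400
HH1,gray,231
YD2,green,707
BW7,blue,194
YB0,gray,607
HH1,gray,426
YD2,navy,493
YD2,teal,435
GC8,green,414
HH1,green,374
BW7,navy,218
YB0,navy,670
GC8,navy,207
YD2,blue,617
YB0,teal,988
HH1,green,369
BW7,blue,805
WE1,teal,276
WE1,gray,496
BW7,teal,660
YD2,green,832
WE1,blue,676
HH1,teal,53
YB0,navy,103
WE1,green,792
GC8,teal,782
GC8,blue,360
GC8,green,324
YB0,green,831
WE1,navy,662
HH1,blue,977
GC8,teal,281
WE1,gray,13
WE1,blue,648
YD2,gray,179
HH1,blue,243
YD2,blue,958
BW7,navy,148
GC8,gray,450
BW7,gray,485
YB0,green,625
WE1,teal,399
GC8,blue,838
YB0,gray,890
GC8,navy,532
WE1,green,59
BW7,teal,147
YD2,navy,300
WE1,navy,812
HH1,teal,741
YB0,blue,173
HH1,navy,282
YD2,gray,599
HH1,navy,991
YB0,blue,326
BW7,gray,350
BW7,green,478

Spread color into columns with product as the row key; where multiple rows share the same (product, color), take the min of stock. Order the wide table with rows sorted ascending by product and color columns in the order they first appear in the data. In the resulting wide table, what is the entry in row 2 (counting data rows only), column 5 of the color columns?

207

With rows sorted ascending by product, row 2 is product=GC8. color columns in first-appearance order: gray, green, teal, blue, navy; column 5 is navy.
Long rows with product=GC8, color=navy: min(207, 532) = 207.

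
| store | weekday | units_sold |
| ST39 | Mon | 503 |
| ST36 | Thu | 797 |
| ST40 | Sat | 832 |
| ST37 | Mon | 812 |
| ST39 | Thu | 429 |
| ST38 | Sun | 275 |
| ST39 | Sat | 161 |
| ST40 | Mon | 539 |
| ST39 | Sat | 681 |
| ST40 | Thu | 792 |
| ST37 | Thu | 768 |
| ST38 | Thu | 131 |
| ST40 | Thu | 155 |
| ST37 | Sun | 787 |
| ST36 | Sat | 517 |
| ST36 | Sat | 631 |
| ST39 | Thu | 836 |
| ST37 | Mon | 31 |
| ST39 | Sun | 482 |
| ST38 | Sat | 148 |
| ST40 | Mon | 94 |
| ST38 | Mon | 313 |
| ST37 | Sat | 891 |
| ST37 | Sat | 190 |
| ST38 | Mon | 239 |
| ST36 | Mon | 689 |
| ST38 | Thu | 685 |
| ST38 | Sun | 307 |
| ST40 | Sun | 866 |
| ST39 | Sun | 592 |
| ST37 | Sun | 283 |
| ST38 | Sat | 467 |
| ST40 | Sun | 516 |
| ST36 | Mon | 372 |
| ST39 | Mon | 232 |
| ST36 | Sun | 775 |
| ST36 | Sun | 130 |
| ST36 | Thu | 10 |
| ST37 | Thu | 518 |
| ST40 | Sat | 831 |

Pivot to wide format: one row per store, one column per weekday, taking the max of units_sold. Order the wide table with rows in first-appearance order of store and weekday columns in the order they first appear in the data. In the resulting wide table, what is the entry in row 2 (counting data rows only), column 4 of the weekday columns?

With rows in first-appearance order of store, row 2 is store=ST36. weekday columns in first-appearance order: Mon, Thu, Sat, Sun; column 4 is Sun.
Long rows with store=ST36, weekday=Sun: max(775, 130) = 775.

775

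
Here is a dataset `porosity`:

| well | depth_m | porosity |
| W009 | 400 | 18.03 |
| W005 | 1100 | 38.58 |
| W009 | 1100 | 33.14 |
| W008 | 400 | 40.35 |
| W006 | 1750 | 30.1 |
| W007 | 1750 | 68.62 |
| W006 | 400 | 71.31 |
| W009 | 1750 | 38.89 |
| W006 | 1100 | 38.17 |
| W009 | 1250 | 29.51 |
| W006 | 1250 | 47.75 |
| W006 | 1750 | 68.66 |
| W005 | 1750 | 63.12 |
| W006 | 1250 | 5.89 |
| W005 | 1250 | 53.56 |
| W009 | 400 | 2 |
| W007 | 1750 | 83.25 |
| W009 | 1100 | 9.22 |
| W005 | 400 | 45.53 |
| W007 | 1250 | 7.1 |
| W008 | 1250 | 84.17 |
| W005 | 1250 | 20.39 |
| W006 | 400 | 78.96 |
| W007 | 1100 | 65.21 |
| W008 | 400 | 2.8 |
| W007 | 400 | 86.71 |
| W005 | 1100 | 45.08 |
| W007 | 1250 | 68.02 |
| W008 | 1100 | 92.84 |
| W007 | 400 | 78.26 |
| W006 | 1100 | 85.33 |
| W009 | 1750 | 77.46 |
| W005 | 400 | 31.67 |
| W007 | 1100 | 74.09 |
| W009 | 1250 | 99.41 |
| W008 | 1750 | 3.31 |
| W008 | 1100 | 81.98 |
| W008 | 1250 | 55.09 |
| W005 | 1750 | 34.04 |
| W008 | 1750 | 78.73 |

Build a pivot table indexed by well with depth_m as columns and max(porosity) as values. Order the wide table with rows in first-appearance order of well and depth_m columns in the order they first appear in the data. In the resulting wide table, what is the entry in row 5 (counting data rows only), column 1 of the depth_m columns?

With rows in first-appearance order of well, row 5 is well=W007. depth_m columns in first-appearance order: 400, 1100, 1750, 1250; column 1 is 400.
Long rows with well=W007, depth_m=400: max(86.71, 78.26) = 86.71.

86.71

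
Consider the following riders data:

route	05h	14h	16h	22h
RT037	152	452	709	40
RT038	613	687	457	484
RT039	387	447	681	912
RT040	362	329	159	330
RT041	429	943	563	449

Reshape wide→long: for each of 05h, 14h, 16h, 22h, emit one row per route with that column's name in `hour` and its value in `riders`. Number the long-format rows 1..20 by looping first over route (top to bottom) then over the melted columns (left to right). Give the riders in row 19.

563

20 rows total (5 × 4). Row 19: index ⌊(19-1)/4⌋ = 4 into route → RT041; (19-1) mod 4 = 2 into the melted columns → 16h.
So row 19 is (RT041, 16h, 563); riders = 563.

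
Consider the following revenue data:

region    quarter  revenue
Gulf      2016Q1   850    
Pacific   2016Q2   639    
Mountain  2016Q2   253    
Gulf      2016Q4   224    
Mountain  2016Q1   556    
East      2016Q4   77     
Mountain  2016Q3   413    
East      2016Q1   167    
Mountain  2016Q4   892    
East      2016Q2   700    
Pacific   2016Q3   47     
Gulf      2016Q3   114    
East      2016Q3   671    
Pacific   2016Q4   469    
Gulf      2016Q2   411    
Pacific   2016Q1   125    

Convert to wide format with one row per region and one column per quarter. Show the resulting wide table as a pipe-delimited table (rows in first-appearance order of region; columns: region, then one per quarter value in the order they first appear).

Columns: region plus the 4 distinct quarter values (2016Q1, 2016Q2, 2016Q4, 2016Q3).
For example, row Gulf column 2016Q1 takes revenue=850 from the long row (Gulf, 2016Q1).

| region | 2016Q1 | 2016Q2 | 2016Q4 | 2016Q3 |
| Gulf | 850 | 411 | 224 | 114 |
| Pacific | 125 | 639 | 469 | 47 |
| Mountain | 556 | 253 | 892 | 413 |
| East | 167 | 700 | 77 | 671 |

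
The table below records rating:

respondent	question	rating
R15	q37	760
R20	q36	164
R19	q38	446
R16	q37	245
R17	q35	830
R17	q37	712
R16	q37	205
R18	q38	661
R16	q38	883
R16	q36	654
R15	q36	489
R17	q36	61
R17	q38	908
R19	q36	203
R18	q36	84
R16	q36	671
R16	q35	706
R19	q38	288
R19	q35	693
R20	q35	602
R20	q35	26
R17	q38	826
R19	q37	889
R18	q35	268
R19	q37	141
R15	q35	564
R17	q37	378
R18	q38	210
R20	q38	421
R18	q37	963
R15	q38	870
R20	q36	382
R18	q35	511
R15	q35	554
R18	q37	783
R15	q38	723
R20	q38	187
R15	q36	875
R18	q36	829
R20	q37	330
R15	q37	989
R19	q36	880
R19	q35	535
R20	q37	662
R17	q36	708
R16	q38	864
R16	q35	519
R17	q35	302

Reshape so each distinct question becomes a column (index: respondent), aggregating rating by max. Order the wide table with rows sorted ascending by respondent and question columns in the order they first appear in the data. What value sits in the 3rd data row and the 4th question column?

830

With rows sorted ascending by respondent, row 3 is respondent=R17. question columns in first-appearance order: q37, q36, q38, q35; column 4 is q35.
Long rows with respondent=R17, question=q35: max(830, 302) = 830.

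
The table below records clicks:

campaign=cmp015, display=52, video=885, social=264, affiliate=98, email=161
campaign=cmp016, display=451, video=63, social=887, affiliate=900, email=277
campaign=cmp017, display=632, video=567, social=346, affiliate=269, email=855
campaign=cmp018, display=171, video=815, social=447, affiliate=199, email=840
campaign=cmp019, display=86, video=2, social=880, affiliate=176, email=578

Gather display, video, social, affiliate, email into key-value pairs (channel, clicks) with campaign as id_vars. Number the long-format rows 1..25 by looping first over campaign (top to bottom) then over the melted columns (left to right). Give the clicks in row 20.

840

25 rows total (5 × 5). Row 20: index ⌊(20-1)/5⌋ = 3 into campaign → cmp018; (20-1) mod 5 = 4 into the melted columns → email.
So row 20 is (cmp018, email, 840); clicks = 840.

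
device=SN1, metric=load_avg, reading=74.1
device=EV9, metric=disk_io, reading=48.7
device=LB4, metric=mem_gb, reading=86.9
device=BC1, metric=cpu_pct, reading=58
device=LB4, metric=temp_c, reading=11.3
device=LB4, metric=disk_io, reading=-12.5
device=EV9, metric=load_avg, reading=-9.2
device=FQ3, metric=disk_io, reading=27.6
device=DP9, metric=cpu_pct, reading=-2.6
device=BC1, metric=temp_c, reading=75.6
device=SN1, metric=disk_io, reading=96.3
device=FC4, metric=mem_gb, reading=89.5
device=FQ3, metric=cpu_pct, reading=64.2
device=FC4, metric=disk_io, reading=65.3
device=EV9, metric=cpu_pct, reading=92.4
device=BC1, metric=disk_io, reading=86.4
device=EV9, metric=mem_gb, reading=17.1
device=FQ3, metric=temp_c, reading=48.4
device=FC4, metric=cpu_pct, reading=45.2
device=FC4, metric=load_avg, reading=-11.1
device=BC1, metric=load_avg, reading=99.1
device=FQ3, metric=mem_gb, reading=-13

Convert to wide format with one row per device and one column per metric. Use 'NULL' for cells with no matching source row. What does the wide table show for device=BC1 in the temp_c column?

75.6

The long row with device=BC1, metric=temp_c has reading=75.6.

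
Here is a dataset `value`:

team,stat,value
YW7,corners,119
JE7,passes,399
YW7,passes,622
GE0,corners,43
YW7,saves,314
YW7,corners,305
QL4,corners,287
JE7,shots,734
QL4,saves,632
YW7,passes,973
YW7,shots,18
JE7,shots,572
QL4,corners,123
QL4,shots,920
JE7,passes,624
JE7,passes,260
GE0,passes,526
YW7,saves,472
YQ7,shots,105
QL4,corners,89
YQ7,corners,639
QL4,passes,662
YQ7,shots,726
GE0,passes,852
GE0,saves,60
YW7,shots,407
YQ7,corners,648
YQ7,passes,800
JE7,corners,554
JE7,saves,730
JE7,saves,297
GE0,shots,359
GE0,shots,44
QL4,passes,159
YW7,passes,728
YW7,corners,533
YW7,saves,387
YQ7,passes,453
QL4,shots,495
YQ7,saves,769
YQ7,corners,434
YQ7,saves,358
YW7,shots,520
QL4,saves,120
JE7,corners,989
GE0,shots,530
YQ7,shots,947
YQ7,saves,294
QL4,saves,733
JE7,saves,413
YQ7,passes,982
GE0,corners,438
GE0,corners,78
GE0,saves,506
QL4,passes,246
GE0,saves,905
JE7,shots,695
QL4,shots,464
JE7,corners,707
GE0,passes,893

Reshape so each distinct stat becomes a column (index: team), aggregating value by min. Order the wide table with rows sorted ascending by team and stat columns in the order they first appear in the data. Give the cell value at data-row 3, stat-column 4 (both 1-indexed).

464

With rows sorted ascending by team, row 3 is team=QL4. stat columns in first-appearance order: corners, passes, saves, shots; column 4 is shots.
Long rows with team=QL4, stat=shots: min(920, 495, 464) = 464.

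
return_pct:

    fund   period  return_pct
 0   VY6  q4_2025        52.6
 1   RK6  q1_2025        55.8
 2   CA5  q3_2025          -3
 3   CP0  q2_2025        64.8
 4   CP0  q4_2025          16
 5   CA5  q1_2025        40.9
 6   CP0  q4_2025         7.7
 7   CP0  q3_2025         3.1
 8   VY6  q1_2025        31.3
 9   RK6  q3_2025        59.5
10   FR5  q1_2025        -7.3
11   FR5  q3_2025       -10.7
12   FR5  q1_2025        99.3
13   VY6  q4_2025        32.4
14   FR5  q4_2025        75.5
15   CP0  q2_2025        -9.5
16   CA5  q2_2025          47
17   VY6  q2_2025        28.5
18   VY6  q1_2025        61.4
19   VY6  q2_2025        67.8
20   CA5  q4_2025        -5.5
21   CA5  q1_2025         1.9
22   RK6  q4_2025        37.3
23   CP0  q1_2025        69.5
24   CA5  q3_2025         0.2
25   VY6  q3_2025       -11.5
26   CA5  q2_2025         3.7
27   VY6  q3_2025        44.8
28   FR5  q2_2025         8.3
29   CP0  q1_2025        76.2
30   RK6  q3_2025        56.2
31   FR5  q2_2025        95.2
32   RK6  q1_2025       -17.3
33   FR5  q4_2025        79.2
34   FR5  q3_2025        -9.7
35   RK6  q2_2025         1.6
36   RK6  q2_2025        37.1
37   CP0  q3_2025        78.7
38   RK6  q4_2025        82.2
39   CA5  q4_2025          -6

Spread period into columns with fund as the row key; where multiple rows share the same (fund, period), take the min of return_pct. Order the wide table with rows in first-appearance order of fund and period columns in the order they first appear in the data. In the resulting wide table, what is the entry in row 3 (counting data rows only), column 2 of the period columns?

With rows in first-appearance order of fund, row 3 is fund=CA5. period columns in first-appearance order: q4_2025, q1_2025, q3_2025, q2_2025; column 2 is q1_2025.
Long rows with fund=CA5, period=q1_2025: min(40.9, 1.9) = 1.9.

1.9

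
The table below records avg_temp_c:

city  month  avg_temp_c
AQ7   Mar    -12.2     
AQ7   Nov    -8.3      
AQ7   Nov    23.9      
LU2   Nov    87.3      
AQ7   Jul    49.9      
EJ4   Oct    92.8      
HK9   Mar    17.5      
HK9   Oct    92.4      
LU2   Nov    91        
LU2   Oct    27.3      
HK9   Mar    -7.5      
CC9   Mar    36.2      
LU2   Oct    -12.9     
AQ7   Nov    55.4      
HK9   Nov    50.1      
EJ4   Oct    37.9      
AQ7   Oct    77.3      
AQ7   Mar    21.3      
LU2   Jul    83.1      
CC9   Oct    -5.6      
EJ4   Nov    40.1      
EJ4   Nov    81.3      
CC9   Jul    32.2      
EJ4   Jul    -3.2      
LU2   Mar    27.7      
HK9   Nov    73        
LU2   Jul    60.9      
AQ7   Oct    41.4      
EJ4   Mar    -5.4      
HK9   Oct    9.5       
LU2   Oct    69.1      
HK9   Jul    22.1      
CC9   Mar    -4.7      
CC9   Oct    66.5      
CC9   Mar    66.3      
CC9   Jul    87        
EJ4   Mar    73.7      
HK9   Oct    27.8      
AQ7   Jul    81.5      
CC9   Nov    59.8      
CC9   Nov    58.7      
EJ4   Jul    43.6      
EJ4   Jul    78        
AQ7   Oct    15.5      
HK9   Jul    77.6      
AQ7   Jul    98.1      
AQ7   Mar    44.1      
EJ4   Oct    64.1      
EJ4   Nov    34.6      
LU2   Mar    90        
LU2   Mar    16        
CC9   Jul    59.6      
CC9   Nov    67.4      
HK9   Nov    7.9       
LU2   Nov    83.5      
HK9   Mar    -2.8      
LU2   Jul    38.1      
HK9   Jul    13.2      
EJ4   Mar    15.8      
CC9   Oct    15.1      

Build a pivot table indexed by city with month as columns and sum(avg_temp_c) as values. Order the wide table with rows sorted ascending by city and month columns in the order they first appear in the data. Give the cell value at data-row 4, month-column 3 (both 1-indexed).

With rows sorted ascending by city, row 4 is city=HK9. month columns in first-appearance order: Mar, Nov, Jul, Oct; column 3 is Jul.
Long rows with city=HK9, month=Jul: 22.1 + 77.6 + 13.2 = 112.9.

112.9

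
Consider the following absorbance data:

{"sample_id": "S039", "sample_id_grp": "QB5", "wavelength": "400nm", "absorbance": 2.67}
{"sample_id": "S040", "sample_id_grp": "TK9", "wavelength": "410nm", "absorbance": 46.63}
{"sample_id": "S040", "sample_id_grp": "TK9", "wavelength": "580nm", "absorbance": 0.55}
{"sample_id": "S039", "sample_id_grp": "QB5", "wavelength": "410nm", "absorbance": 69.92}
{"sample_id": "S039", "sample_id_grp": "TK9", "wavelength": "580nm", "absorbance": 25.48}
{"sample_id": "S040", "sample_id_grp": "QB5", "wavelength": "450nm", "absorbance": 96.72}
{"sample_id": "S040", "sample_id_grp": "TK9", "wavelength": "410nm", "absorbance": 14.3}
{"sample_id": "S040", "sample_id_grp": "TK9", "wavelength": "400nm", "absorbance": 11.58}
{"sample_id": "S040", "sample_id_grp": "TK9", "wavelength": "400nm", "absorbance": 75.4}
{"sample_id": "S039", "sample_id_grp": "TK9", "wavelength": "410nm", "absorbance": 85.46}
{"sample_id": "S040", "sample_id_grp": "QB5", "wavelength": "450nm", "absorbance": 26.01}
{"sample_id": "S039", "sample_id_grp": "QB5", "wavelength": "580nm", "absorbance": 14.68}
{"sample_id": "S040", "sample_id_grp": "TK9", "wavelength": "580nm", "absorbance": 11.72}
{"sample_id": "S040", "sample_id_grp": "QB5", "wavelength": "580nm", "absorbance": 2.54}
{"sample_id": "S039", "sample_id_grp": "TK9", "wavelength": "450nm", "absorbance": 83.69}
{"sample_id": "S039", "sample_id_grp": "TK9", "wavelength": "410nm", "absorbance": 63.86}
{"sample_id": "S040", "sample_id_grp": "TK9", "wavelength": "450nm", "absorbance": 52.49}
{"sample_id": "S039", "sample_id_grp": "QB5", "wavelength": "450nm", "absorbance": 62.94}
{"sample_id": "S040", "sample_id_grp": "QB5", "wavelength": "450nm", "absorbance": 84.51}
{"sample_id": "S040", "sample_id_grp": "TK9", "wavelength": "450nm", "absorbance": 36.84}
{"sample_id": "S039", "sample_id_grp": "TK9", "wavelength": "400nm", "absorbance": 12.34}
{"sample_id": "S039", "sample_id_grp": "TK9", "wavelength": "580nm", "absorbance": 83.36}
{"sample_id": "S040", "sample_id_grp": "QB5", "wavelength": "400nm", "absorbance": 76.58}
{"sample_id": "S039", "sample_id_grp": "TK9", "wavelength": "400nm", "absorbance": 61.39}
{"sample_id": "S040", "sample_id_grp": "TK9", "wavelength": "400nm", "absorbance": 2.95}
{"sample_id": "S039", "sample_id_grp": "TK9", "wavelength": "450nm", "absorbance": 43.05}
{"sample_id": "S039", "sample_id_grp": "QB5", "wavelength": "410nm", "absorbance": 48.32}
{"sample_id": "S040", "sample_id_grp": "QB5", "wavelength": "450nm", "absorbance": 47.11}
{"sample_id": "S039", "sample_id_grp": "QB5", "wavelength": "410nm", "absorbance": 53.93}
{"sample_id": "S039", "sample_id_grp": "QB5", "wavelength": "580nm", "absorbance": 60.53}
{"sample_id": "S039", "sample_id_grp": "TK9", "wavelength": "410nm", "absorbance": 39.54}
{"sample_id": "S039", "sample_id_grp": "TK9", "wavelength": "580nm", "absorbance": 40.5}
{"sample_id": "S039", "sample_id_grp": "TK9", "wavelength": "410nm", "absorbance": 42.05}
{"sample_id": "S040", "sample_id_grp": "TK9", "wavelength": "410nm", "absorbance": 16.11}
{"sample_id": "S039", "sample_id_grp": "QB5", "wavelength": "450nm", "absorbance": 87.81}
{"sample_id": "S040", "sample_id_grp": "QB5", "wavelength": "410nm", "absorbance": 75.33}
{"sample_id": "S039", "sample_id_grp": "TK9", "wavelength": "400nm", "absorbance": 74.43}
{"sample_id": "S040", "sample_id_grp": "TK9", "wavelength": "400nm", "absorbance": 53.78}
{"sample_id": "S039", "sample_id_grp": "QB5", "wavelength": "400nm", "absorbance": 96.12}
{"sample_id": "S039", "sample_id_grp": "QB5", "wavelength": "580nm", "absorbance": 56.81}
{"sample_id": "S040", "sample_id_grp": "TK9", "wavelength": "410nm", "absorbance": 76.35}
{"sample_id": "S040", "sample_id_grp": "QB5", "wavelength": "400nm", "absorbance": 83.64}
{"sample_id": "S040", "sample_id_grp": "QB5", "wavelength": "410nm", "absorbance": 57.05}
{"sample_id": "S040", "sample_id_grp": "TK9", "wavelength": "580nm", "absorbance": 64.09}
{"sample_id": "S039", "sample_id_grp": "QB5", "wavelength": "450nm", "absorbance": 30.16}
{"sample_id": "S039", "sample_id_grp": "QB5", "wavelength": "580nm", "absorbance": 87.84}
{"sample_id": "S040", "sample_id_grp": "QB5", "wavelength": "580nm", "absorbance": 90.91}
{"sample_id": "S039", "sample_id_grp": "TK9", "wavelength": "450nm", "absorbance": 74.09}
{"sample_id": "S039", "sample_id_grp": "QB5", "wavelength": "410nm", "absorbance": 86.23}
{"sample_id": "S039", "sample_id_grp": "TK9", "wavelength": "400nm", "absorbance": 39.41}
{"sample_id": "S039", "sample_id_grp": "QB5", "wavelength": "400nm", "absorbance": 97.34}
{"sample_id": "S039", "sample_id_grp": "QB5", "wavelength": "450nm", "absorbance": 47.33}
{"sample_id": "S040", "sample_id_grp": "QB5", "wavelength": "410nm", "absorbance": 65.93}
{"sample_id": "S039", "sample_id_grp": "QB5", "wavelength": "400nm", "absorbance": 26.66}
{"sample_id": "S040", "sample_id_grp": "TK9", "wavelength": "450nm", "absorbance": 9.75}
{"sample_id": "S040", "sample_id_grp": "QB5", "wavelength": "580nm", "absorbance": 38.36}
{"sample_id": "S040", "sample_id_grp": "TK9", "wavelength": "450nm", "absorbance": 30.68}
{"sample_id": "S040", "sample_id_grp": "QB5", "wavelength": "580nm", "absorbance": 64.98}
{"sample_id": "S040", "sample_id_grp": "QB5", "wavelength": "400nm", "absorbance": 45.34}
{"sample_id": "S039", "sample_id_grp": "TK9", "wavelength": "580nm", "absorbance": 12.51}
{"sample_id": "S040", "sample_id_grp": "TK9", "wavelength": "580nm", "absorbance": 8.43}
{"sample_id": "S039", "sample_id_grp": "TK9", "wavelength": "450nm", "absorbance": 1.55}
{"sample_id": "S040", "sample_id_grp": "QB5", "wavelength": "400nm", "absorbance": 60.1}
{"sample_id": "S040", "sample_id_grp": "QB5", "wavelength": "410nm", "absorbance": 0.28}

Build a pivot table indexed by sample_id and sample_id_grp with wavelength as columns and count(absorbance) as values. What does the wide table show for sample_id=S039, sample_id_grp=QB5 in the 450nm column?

Rows with sample_id=S039, sample_id_grp=QB5 and wavelength=450nm: absorbance values are 62.94, 87.81, 30.16, 47.33.
4 rows match — count = 4.

4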